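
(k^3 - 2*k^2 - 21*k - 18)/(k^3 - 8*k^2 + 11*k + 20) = (k^2 - 3*k - 18)/(k^2 - 9*k + 20)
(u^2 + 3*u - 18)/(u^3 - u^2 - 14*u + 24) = (u + 6)/(u^2 + 2*u - 8)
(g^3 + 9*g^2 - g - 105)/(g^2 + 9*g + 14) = (g^2 + 2*g - 15)/(g + 2)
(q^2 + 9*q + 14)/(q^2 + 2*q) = (q + 7)/q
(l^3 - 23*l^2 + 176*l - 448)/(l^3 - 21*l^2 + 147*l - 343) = (l^2 - 16*l + 64)/(l^2 - 14*l + 49)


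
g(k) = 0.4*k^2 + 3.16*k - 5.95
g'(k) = 0.8*k + 3.16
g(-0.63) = -7.78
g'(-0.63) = 2.66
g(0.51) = -4.23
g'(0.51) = 3.57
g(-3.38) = -12.06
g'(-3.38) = 0.46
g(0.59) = -3.95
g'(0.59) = 3.63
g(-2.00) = -10.67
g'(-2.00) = 1.56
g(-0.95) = -8.59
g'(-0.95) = 2.40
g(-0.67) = -7.89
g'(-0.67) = 2.62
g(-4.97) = -11.77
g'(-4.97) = -0.82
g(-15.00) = 36.65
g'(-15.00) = -8.84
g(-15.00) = 36.65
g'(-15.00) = -8.84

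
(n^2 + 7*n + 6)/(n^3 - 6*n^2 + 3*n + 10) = (n + 6)/(n^2 - 7*n + 10)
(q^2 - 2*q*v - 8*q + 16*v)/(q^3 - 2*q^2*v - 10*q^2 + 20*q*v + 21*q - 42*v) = (q - 8)/(q^2 - 10*q + 21)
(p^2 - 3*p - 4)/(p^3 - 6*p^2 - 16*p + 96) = (p + 1)/(p^2 - 2*p - 24)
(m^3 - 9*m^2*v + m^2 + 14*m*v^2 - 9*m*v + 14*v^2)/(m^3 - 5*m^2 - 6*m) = (m^2 - 9*m*v + 14*v^2)/(m*(m - 6))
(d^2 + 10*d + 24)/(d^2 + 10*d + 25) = (d^2 + 10*d + 24)/(d^2 + 10*d + 25)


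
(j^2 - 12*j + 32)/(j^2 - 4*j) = (j - 8)/j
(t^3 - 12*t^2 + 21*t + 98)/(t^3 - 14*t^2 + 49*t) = (t + 2)/t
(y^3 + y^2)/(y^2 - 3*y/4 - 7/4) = 4*y^2/(4*y - 7)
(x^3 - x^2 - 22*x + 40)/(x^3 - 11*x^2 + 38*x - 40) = (x + 5)/(x - 5)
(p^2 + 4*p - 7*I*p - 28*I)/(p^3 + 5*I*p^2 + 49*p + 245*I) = (p + 4)/(p^2 + 12*I*p - 35)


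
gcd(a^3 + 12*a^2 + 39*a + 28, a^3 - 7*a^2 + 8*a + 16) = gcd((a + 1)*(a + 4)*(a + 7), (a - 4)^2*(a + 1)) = a + 1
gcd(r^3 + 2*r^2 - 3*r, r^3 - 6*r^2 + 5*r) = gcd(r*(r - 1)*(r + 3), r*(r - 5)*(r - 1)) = r^2 - r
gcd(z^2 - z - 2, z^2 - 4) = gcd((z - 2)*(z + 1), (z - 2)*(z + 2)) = z - 2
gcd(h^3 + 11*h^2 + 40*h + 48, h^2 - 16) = h + 4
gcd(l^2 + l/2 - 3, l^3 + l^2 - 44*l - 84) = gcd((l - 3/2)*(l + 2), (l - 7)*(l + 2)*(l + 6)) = l + 2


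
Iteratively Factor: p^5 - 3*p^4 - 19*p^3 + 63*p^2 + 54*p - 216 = (p + 4)*(p^4 - 7*p^3 + 9*p^2 + 27*p - 54) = (p - 3)*(p + 4)*(p^3 - 4*p^2 - 3*p + 18) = (p - 3)*(p + 2)*(p + 4)*(p^2 - 6*p + 9) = (p - 3)^2*(p + 2)*(p + 4)*(p - 3)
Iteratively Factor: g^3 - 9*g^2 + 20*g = (g - 5)*(g^2 - 4*g) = g*(g - 5)*(g - 4)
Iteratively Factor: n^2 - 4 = (n + 2)*(n - 2)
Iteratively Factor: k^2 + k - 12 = (k + 4)*(k - 3)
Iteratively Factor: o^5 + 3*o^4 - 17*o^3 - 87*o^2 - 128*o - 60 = (o + 2)*(o^4 + o^3 - 19*o^2 - 49*o - 30) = (o + 2)^2*(o^3 - o^2 - 17*o - 15) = (o + 1)*(o + 2)^2*(o^2 - 2*o - 15) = (o + 1)*(o + 2)^2*(o + 3)*(o - 5)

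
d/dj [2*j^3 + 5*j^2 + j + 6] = 6*j^2 + 10*j + 1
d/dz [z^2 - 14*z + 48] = 2*z - 14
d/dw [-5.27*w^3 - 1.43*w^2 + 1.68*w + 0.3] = -15.81*w^2 - 2.86*w + 1.68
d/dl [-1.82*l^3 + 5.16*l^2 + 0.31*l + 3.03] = -5.46*l^2 + 10.32*l + 0.31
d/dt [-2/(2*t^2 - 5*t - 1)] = 2*(4*t - 5)/(-2*t^2 + 5*t + 1)^2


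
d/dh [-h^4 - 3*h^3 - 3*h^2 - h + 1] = -4*h^3 - 9*h^2 - 6*h - 1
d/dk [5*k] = 5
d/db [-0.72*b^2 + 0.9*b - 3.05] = 0.9 - 1.44*b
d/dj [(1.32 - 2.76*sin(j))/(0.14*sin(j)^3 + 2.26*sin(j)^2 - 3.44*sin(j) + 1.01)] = (0.7728*sin(j)^3 + 5.6832*sin(j)^2 - 5.9664*sin(j) + 1.7532)*cos(j)/(0.0196*sin(j)^6 + 0.6328*sin(j)^5 + 4.1444*sin(j)^4 - 15.266*sin(j)^3 + 16.3988*sin(j)^2 - 6.9488*sin(j) + 1.0201)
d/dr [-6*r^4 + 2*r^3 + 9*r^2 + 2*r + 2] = -24*r^3 + 6*r^2 + 18*r + 2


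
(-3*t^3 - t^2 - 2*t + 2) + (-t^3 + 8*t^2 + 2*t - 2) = -4*t^3 + 7*t^2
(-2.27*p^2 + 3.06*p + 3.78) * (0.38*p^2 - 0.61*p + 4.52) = -0.8626*p^4 + 2.5475*p^3 - 10.6906*p^2 + 11.5254*p + 17.0856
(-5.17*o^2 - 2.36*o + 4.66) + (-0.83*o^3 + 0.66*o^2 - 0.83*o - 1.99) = -0.83*o^3 - 4.51*o^2 - 3.19*o + 2.67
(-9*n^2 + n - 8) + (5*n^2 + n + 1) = -4*n^2 + 2*n - 7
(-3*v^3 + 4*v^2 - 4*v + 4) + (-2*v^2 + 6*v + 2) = -3*v^3 + 2*v^2 + 2*v + 6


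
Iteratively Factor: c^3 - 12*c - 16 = (c - 4)*(c^2 + 4*c + 4) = (c - 4)*(c + 2)*(c + 2)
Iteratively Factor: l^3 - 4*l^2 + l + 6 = (l + 1)*(l^2 - 5*l + 6) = (l - 2)*(l + 1)*(l - 3)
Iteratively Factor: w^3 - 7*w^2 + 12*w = (w - 3)*(w^2 - 4*w) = w*(w - 3)*(w - 4)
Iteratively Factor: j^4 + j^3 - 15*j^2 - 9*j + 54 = (j + 3)*(j^3 - 2*j^2 - 9*j + 18) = (j - 3)*(j + 3)*(j^2 + j - 6) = (j - 3)*(j + 3)^2*(j - 2)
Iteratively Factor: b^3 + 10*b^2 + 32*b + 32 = (b + 4)*(b^2 + 6*b + 8) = (b + 2)*(b + 4)*(b + 4)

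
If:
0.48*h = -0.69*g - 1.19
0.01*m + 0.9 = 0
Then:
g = -0.695652173913043*h - 1.72463768115942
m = -90.00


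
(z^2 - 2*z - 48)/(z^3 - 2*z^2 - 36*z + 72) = (z - 8)/(z^2 - 8*z + 12)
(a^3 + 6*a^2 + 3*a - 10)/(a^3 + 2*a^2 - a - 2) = (a + 5)/(a + 1)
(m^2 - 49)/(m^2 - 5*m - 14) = (m + 7)/(m + 2)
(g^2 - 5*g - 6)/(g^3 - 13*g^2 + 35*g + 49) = (g - 6)/(g^2 - 14*g + 49)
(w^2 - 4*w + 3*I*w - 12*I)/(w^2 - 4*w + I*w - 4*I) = (w + 3*I)/(w + I)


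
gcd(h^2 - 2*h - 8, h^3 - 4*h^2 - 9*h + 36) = h - 4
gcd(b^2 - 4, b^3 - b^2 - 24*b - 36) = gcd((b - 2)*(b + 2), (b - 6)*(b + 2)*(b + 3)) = b + 2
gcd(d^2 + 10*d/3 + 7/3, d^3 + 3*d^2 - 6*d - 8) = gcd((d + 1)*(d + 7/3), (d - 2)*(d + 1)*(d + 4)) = d + 1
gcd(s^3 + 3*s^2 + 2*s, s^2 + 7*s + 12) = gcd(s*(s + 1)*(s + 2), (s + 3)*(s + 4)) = 1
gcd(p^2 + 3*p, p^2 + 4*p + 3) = p + 3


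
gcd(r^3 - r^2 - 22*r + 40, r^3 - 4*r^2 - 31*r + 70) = r^2 + 3*r - 10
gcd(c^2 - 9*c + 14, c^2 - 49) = c - 7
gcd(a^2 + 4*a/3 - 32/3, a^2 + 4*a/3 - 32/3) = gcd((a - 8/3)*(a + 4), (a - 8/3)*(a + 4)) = a^2 + 4*a/3 - 32/3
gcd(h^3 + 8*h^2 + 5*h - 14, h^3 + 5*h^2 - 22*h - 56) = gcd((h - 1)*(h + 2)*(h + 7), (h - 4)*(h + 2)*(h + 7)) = h^2 + 9*h + 14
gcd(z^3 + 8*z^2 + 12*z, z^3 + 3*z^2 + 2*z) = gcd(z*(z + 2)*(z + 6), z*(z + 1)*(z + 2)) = z^2 + 2*z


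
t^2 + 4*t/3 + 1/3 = (t + 1/3)*(t + 1)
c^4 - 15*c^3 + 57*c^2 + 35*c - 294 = (c - 7)^2*(c - 3)*(c + 2)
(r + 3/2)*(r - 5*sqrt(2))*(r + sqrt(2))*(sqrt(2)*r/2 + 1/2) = sqrt(2)*r^4/2 - 7*r^3/2 + 3*sqrt(2)*r^3/4 - 7*sqrt(2)*r^2 - 21*r^2/4 - 21*sqrt(2)*r/2 - 5*r - 15/2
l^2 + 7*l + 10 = (l + 2)*(l + 5)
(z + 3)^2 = z^2 + 6*z + 9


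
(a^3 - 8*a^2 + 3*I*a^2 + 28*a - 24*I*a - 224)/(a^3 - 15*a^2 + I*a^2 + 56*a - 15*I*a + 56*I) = (a^2 + 3*I*a + 28)/(a^2 + a*(-7 + I) - 7*I)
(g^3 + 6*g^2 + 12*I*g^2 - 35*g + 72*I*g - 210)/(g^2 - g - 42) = (g^2 + 12*I*g - 35)/(g - 7)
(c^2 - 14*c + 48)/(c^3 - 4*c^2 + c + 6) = (c^2 - 14*c + 48)/(c^3 - 4*c^2 + c + 6)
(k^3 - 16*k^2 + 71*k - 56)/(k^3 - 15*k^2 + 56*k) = (k - 1)/k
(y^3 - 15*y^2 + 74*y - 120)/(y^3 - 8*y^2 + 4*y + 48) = (y - 5)/(y + 2)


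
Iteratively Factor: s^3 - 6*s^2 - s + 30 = (s + 2)*(s^2 - 8*s + 15) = (s - 3)*(s + 2)*(s - 5)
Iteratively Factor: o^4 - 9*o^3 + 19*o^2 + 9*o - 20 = (o - 5)*(o^3 - 4*o^2 - o + 4) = (o - 5)*(o + 1)*(o^2 - 5*o + 4) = (o - 5)*(o - 4)*(o + 1)*(o - 1)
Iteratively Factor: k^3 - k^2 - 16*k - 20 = (k - 5)*(k^2 + 4*k + 4) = (k - 5)*(k + 2)*(k + 2)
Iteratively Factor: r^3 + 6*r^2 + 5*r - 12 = (r + 3)*(r^2 + 3*r - 4) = (r - 1)*(r + 3)*(r + 4)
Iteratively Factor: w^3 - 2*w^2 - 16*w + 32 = (w - 2)*(w^2 - 16) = (w - 4)*(w - 2)*(w + 4)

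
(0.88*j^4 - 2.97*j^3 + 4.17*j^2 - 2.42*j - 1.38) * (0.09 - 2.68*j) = -2.3584*j^5 + 8.0388*j^4 - 11.4429*j^3 + 6.8609*j^2 + 3.4806*j - 0.1242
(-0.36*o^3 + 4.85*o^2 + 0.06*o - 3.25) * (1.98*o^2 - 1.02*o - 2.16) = -0.7128*o^5 + 9.9702*o^4 - 4.0506*o^3 - 16.9722*o^2 + 3.1854*o + 7.02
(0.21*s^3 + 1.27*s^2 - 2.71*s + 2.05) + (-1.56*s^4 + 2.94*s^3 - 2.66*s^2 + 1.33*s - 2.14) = -1.56*s^4 + 3.15*s^3 - 1.39*s^2 - 1.38*s - 0.0900000000000003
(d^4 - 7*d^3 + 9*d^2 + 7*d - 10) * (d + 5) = d^5 - 2*d^4 - 26*d^3 + 52*d^2 + 25*d - 50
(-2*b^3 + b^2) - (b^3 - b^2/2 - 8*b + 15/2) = -3*b^3 + 3*b^2/2 + 8*b - 15/2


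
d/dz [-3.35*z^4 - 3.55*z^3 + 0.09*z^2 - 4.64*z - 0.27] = -13.4*z^3 - 10.65*z^2 + 0.18*z - 4.64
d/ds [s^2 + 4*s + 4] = 2*s + 4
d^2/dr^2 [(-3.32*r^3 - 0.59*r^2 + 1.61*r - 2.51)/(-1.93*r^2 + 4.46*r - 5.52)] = (1.4210854715202e-14*r^5 + 5.6843418860808e-14*r^4 + 59.5033460000001*r^3 - 472.031214*r^2 + 580.250676*r + 3.05600800000002)/(7.189057*r^6 - 49.839162*r^5 + 176.856708*r^4 - 373.806872*r^3 + 505.828512*r^2 - 407.693952*r + 168.196608)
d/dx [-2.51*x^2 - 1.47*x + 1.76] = -5.02*x - 1.47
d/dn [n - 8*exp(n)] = 1 - 8*exp(n)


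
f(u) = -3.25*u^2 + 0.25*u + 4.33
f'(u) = 0.25 - 6.5*u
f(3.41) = -32.61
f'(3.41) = -21.92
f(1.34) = -1.17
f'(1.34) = -8.46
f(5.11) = -79.26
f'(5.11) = -32.96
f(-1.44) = -2.77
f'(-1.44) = 9.61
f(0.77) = 2.60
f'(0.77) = -4.76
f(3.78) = -41.16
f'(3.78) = -24.32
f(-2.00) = -9.17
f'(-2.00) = 13.25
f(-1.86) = -7.38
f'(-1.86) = 12.34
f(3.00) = -24.17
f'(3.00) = -19.25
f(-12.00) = -466.67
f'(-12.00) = 78.25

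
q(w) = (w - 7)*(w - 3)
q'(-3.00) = -16.00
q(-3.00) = 60.00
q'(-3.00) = -16.00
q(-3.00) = 60.00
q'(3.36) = -3.28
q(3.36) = -1.31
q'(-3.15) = -16.30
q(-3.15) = 62.42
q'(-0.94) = -11.88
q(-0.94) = 31.28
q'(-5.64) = -21.28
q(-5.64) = 109.21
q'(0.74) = -8.52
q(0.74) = 14.15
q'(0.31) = -9.38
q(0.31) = 18.00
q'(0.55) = -8.90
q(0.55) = 15.80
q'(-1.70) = -13.40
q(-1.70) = 40.89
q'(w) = 2*w - 10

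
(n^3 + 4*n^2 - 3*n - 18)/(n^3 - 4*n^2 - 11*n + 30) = (n + 3)/(n - 5)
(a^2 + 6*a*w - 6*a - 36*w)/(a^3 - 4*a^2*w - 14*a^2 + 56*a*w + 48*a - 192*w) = (-a - 6*w)/(-a^2 + 4*a*w + 8*a - 32*w)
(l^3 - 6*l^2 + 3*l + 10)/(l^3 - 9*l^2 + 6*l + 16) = (l - 5)/(l - 8)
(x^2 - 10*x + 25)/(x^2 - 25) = (x - 5)/(x + 5)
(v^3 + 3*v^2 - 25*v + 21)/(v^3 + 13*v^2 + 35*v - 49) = (v - 3)/(v + 7)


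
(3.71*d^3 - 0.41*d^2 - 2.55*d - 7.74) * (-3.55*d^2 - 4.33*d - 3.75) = -13.1705*d^5 - 14.6088*d^4 - 3.0847*d^3 + 40.056*d^2 + 43.0767*d + 29.025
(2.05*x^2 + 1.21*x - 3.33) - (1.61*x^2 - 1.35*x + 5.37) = 0.44*x^2 + 2.56*x - 8.7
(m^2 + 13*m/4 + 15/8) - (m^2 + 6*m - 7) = 71/8 - 11*m/4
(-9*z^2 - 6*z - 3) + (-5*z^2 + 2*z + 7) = -14*z^2 - 4*z + 4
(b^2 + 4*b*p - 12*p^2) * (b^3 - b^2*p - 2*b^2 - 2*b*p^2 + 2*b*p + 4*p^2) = b^5 + 3*b^4*p - 2*b^4 - 18*b^3*p^2 - 6*b^3*p + 4*b^2*p^3 + 36*b^2*p^2 + 24*b*p^4 - 8*b*p^3 - 48*p^4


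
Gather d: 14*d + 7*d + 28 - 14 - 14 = 21*d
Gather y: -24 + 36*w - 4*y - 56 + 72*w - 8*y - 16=108*w - 12*y - 96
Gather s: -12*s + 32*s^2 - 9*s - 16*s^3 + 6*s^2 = -16*s^3 + 38*s^2 - 21*s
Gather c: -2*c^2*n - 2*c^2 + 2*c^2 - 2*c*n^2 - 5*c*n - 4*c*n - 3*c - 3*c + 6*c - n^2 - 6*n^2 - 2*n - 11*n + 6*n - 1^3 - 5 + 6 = -2*c^2*n + c*(-2*n^2 - 9*n) - 7*n^2 - 7*n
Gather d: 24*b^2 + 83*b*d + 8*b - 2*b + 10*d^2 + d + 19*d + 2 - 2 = 24*b^2 + 6*b + 10*d^2 + d*(83*b + 20)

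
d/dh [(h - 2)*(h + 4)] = 2*h + 2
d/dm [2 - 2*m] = -2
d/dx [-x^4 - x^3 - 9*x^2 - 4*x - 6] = -4*x^3 - 3*x^2 - 18*x - 4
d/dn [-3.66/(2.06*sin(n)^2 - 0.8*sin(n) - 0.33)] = (15.0792*sin(n) - 2.928)*cos(n)/(-2.06*sin(n)^2 + 0.8*sin(n) + 0.33)^2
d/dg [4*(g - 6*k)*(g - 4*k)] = 8*g - 40*k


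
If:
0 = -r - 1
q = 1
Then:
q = 1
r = -1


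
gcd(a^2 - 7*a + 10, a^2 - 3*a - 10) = a - 5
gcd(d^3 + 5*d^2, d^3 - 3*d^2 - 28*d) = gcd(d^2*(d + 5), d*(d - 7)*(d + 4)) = d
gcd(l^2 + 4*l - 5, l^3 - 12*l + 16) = 1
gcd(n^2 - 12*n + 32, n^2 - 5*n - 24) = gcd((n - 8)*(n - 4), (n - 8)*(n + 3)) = n - 8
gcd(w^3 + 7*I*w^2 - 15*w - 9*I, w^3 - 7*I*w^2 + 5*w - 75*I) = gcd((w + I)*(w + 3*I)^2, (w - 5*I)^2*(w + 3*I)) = w + 3*I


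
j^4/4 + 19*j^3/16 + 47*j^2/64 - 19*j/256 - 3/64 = (j/4 + 1)*(j - 1/4)*(j + 1/4)*(j + 3/4)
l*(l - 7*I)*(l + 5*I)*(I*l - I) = I*l^4 + 2*l^3 - I*l^3 - 2*l^2 + 35*I*l^2 - 35*I*l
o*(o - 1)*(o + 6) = o^3 + 5*o^2 - 6*o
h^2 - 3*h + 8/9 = (h - 8/3)*(h - 1/3)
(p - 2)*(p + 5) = p^2 + 3*p - 10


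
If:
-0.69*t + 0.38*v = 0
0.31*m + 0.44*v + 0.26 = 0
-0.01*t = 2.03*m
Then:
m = 0.00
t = -0.33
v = -0.59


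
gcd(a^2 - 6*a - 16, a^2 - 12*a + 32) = a - 8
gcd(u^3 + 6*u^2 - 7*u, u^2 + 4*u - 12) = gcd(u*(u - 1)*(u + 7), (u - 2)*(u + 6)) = 1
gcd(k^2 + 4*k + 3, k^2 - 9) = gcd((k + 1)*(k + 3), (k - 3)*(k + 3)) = k + 3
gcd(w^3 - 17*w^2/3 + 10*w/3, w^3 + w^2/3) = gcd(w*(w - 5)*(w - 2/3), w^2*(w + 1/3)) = w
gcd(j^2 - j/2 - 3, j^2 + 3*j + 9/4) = j + 3/2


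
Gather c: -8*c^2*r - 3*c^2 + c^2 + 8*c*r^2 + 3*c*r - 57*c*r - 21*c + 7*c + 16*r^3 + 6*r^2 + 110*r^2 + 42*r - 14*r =c^2*(-8*r - 2) + c*(8*r^2 - 54*r - 14) + 16*r^3 + 116*r^2 + 28*r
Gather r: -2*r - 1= -2*r - 1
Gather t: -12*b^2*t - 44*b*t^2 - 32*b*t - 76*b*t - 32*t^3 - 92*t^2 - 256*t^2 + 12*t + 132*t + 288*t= -32*t^3 + t^2*(-44*b - 348) + t*(-12*b^2 - 108*b + 432)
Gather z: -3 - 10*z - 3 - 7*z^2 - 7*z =-7*z^2 - 17*z - 6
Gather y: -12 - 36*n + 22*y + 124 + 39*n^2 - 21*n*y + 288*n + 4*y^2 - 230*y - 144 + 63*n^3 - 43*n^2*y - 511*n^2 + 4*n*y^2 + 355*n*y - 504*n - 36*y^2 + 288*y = 63*n^3 - 472*n^2 - 252*n + y^2*(4*n - 32) + y*(-43*n^2 + 334*n + 80) - 32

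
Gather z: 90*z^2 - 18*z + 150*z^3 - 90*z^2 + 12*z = 150*z^3 - 6*z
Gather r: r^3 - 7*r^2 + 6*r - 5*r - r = r^3 - 7*r^2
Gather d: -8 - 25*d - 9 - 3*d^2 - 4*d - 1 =-3*d^2 - 29*d - 18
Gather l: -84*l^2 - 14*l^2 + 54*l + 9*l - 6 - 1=-98*l^2 + 63*l - 7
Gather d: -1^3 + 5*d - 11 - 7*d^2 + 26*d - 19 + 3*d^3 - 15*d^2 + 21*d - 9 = 3*d^3 - 22*d^2 + 52*d - 40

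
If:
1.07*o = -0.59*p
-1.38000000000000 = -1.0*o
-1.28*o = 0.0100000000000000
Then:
No Solution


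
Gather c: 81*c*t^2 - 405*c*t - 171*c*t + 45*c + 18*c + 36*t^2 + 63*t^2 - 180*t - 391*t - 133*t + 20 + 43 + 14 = c*(81*t^2 - 576*t + 63) + 99*t^2 - 704*t + 77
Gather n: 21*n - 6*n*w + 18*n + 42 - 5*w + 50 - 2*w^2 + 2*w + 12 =n*(39 - 6*w) - 2*w^2 - 3*w + 104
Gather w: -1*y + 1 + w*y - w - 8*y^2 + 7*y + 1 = w*(y - 1) - 8*y^2 + 6*y + 2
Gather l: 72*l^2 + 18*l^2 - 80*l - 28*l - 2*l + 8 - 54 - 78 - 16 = 90*l^2 - 110*l - 140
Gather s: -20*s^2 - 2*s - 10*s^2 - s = -30*s^2 - 3*s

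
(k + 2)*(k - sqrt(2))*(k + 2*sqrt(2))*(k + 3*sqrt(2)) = k^4 + 2*k^3 + 4*sqrt(2)*k^3 + 2*k^2 + 8*sqrt(2)*k^2 - 12*sqrt(2)*k + 4*k - 24*sqrt(2)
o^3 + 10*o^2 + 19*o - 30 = (o - 1)*(o + 5)*(o + 6)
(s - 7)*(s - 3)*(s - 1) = s^3 - 11*s^2 + 31*s - 21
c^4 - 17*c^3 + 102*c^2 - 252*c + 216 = (c - 6)^2*(c - 3)*(c - 2)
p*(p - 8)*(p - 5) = p^3 - 13*p^2 + 40*p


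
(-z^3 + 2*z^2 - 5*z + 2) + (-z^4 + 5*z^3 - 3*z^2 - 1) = -z^4 + 4*z^3 - z^2 - 5*z + 1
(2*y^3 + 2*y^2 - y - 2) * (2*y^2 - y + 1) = 4*y^5 + 2*y^4 - 2*y^3 - y^2 + y - 2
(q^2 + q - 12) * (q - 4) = q^3 - 3*q^2 - 16*q + 48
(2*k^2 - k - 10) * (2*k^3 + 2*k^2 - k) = 4*k^5 + 2*k^4 - 24*k^3 - 19*k^2 + 10*k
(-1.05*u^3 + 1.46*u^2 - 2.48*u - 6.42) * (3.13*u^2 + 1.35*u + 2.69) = -3.2865*u^5 + 3.1523*u^4 - 8.6159*u^3 - 19.5152*u^2 - 15.3382*u - 17.2698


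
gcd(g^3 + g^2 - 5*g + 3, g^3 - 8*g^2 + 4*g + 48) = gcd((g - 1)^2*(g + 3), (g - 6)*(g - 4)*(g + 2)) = 1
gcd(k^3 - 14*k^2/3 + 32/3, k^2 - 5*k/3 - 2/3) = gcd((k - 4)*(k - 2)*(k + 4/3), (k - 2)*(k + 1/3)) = k - 2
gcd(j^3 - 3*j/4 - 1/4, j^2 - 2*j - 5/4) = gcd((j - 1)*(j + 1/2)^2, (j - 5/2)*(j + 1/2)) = j + 1/2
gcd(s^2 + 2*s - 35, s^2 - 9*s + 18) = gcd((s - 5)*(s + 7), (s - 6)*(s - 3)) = 1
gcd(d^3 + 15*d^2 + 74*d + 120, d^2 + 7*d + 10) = d + 5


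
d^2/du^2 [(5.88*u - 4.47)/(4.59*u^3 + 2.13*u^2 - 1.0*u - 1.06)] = (743.282568*u^5 - 785.170908*u^4 - 591.89724*u^3 + 344.726766*u^2 + 6.29175599999999*u - 41.590332)/(96.702579*u^9 + 134.625159*u^8 - 0.731186999999998*u^7 - 115.993161*u^6 - 62.020512*u^5 + 21.155058*u^4 + 28.018772*u^3 + 3.999804*u^2 - 3.3708*u - 1.191016)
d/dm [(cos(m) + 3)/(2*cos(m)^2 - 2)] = (cos(m)^2 + 6*cos(m) + 1)/(2*sin(m)^3)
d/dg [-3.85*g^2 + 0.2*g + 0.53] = 0.2 - 7.7*g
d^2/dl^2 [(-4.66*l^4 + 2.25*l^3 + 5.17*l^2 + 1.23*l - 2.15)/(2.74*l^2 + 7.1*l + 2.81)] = (-69.970832*l^6 - 543.93384*l^5 - 1624.738824*l^4 - 1478.034524*l^3 - 507.89484*l^2 - 201.180822*l - 151.089366)/(20.570824*l^6 + 159.91188*l^5 + 477.659268*l^4 + 685.90544*l^3 + 489.862242*l^2 + 168.18693*l + 22.188041)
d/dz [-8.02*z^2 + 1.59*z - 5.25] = 1.59 - 16.04*z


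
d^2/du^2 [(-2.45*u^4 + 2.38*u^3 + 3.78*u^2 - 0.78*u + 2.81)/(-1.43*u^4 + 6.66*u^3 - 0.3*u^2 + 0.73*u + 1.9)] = (2.8421709430404e-14*u^10 + 36.9328959999998*u^9 - 52.6846320000004*u^8 + 271.956827999999*u^7 - 500.407548*u^6 + 690.095328*u^5 - 1297.202586*u^4 + 853.619344*u^3 - 220.145988*u^2 + 168.15558*u - 35.653618)/(2.924207*u^12 - 40.857102*u^11 + 192.125934*u^10 - 317.029467*u^9 + 70.364454*u^8 + 7.75533599999998*u^7 - 246.653139*u^6 + 23.833218*u^5 - 39.97101*u^4 - 70.020217*u^3 + 0.211470000000001*u^2 - 7.9059*u - 6.859)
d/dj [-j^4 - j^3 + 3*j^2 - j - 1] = -4*j^3 - 3*j^2 + 6*j - 1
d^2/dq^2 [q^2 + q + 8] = 2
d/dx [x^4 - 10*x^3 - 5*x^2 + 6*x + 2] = 4*x^3 - 30*x^2 - 10*x + 6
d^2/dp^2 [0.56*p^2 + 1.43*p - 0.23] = 1.12000000000000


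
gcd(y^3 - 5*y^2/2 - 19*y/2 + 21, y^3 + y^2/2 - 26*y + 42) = y^2 - 11*y/2 + 7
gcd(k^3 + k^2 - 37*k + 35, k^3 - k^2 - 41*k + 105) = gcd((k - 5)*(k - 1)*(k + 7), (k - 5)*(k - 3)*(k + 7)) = k^2 + 2*k - 35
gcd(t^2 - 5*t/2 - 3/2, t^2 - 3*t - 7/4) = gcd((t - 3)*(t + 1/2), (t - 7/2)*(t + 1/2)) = t + 1/2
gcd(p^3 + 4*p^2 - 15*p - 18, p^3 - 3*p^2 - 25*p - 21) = p + 1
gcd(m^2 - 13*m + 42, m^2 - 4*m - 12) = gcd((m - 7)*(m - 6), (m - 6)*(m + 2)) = m - 6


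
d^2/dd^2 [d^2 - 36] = 2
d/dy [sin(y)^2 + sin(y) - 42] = sin(2*y) + cos(y)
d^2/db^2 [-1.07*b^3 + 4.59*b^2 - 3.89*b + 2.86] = 9.18 - 6.42*b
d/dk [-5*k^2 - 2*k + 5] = -10*k - 2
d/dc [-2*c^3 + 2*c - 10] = 2 - 6*c^2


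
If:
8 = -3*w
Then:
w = -8/3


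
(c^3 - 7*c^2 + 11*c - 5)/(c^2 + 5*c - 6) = (c^2 - 6*c + 5)/(c + 6)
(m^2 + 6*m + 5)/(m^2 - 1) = (m + 5)/(m - 1)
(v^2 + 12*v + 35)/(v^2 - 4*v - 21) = (v^2 + 12*v + 35)/(v^2 - 4*v - 21)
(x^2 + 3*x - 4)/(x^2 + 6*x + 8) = (x - 1)/(x + 2)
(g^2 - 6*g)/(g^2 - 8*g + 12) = g/(g - 2)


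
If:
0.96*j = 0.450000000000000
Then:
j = 0.47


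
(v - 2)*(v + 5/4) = v^2 - 3*v/4 - 5/2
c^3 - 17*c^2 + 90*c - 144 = (c - 8)*(c - 6)*(c - 3)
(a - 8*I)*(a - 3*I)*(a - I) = a^3 - 12*I*a^2 - 35*a + 24*I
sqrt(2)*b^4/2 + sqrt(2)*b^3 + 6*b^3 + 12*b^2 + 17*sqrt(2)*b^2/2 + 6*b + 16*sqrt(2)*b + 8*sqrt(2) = (b/2 + 1/2)*(b + 2*sqrt(2))*(b + 4*sqrt(2))*(sqrt(2)*b + sqrt(2))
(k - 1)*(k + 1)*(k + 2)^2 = k^4 + 4*k^3 + 3*k^2 - 4*k - 4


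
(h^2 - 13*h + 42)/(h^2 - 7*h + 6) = (h - 7)/(h - 1)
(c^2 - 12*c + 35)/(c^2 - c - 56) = (-c^2 + 12*c - 35)/(-c^2 + c + 56)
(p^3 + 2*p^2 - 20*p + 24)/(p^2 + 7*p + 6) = (p^2 - 4*p + 4)/(p + 1)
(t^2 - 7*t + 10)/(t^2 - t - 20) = (t - 2)/(t + 4)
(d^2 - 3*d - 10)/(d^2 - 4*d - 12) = (d - 5)/(d - 6)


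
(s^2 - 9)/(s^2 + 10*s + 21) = (s - 3)/(s + 7)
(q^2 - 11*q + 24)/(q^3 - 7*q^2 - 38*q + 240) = (q - 3)/(q^2 + q - 30)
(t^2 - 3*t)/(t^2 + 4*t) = (t - 3)/(t + 4)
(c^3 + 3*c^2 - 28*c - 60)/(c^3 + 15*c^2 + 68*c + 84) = (c - 5)/(c + 7)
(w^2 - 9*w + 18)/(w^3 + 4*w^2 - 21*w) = (w - 6)/(w*(w + 7))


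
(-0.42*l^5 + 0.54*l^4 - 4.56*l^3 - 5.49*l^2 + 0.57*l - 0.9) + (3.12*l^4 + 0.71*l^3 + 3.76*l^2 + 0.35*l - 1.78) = -0.42*l^5 + 3.66*l^4 - 3.85*l^3 - 1.73*l^2 + 0.92*l - 2.68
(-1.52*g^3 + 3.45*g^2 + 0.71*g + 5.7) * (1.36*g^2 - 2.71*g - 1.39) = -2.0672*g^5 + 8.8112*g^4 - 6.2711*g^3 + 1.0324*g^2 - 16.4339*g - 7.923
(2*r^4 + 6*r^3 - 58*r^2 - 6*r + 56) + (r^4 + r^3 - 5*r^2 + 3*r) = 3*r^4 + 7*r^3 - 63*r^2 - 3*r + 56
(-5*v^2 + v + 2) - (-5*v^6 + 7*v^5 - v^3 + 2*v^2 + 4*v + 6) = 5*v^6 - 7*v^5 + v^3 - 7*v^2 - 3*v - 4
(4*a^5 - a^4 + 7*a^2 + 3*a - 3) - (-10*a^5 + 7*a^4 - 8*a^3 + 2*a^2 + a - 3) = 14*a^5 - 8*a^4 + 8*a^3 + 5*a^2 + 2*a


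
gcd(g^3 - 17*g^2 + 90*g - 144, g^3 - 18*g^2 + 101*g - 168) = g^2 - 11*g + 24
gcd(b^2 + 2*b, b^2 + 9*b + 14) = b + 2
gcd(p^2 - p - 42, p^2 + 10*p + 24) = p + 6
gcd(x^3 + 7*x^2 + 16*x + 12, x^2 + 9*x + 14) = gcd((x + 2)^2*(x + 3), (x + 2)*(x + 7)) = x + 2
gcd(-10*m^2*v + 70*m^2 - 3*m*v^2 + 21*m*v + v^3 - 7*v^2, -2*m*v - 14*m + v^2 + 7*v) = 1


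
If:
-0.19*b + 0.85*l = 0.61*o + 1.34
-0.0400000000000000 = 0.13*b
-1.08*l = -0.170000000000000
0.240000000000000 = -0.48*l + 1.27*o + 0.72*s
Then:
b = -0.31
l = 0.16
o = -1.88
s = 3.76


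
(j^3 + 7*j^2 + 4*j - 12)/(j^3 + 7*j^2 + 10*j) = (j^2 + 5*j - 6)/(j*(j + 5))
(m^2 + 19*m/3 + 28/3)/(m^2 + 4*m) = (m + 7/3)/m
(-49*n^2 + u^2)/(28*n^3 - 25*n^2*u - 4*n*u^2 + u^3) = (7*n + u)/(-4*n^2 + 3*n*u + u^2)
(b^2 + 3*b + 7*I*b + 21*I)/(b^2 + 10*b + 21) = (b + 7*I)/(b + 7)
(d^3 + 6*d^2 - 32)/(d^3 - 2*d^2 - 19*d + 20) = (d^2 + 2*d - 8)/(d^2 - 6*d + 5)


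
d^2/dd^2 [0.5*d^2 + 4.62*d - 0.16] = 1.00000000000000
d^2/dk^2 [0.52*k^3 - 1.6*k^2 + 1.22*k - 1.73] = 3.12*k - 3.2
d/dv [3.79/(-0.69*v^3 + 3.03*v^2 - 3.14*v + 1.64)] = (7.8453*v^2 - 22.9674*v + 11.9006)/(0.69*v^3 - 3.03*v^2 + 3.14*v - 1.64)^2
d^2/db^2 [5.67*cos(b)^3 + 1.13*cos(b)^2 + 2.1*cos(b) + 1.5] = -6.3525*cos(b) - 2.26*cos(2*b) - 12.7575*cos(3*b)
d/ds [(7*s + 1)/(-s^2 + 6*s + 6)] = (7*s^2 + 2*s + 36)/(s^4 - 12*s^3 + 24*s^2 + 72*s + 36)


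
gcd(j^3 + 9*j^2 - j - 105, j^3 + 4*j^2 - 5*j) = j + 5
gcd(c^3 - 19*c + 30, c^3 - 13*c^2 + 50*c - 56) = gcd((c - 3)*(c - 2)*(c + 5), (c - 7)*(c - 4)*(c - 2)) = c - 2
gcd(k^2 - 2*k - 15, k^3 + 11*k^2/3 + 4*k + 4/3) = 1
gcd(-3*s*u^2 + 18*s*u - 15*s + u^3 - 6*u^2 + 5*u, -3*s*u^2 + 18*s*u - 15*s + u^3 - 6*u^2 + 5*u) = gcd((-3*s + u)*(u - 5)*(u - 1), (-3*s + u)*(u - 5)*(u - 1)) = 3*s*u^2 - 18*s*u + 15*s - u^3 + 6*u^2 - 5*u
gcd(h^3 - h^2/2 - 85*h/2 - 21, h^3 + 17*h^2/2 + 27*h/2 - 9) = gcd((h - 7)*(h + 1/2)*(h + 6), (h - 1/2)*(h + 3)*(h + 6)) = h + 6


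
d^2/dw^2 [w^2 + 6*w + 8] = 2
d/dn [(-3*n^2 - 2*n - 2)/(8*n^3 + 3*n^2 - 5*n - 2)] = (24*n^4 + 32*n^3 + 69*n^2 + 24*n - 6)/(64*n^6 + 48*n^5 - 71*n^4 - 62*n^3 + 13*n^2 + 20*n + 4)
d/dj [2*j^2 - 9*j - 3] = 4*j - 9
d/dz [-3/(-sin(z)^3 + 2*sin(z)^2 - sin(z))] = 3*(-3/tan(z) + cos(z)/sin(z)^2)/(sin(z) - 1)^3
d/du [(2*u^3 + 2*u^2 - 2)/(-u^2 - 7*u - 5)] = 2*(-u^4 - 14*u^3 - 22*u^2 - 12*u - 7)/(u^4 + 14*u^3 + 59*u^2 + 70*u + 25)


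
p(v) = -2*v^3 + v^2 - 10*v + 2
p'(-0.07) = -10.17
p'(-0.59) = -13.27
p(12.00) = -3430.00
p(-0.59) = 8.66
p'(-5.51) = -203.18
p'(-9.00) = -514.00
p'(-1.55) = -27.52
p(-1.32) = 21.54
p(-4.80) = 294.22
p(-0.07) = 2.71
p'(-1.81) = -33.28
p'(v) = -6*v^2 + 2*v - 10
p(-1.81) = 35.24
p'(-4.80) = -157.84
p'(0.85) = -12.64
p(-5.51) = 422.03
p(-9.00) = 1631.00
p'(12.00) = -850.00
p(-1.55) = 27.35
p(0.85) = -7.01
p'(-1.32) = -23.09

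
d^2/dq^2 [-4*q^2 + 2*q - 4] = -8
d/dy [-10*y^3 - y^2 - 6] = 2*y*(-15*y - 1)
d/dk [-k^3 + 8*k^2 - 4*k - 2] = -3*k^2 + 16*k - 4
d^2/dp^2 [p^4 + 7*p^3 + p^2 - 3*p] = 12*p^2 + 42*p + 2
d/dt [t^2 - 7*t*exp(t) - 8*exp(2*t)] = -7*t*exp(t) + 2*t - 16*exp(2*t) - 7*exp(t)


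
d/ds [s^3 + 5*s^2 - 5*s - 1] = 3*s^2 + 10*s - 5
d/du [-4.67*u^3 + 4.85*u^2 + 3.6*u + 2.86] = -14.01*u^2 + 9.7*u + 3.6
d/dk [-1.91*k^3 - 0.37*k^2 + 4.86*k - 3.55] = -5.73*k^2 - 0.74*k + 4.86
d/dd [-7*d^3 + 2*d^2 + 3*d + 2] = -21*d^2 + 4*d + 3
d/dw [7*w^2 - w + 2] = 14*w - 1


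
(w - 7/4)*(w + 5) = w^2 + 13*w/4 - 35/4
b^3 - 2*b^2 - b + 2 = (b - 2)*(b - 1)*(b + 1)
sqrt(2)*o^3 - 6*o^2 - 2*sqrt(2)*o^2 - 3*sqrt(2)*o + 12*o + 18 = (o - 3)*(o - 3*sqrt(2))*(sqrt(2)*o + sqrt(2))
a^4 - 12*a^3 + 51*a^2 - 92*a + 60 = (a - 5)*(a - 3)*(a - 2)^2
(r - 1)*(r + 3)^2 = r^3 + 5*r^2 + 3*r - 9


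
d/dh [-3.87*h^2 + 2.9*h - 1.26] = 2.9 - 7.74*h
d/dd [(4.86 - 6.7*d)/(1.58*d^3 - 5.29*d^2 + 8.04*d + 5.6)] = (21.172*d^3 - 58.4794*d^2 + 51.4188*d - 76.5944)/(2.4964*d^6 - 16.7164*d^5 + 53.3905*d^4 - 67.3672*d^3 + 5.39359999999999*d^2 + 90.048*d + 31.36)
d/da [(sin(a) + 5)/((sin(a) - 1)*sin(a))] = (-cos(a) - 10/tan(a) + 5*cos(a)/sin(a)^2)/(sin(a) - 1)^2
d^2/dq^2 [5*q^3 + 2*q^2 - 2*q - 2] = 30*q + 4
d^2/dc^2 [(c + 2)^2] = 2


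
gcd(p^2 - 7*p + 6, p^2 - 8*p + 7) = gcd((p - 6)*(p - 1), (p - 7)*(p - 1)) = p - 1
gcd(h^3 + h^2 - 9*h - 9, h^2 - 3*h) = h - 3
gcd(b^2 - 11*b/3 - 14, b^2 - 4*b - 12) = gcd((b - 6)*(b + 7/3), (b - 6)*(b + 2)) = b - 6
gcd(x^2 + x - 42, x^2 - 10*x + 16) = 1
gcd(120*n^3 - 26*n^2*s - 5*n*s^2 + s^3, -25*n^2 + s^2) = 5*n + s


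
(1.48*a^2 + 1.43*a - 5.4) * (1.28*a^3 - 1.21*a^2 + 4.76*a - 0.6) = 1.8944*a^5 + 0.0396000000000001*a^4 - 1.5975*a^3 + 12.4528*a^2 - 26.562*a + 3.24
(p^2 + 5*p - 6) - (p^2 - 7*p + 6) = 12*p - 12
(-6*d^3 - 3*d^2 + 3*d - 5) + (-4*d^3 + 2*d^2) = -10*d^3 - d^2 + 3*d - 5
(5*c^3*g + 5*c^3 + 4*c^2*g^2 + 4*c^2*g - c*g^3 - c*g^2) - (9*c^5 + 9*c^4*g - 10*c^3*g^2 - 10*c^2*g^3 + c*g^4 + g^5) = -9*c^5 - 9*c^4*g + 10*c^3*g^2 + 5*c^3*g + 5*c^3 + 10*c^2*g^3 + 4*c^2*g^2 + 4*c^2*g - c*g^4 - c*g^3 - c*g^2 - g^5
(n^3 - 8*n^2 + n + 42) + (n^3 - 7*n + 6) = 2*n^3 - 8*n^2 - 6*n + 48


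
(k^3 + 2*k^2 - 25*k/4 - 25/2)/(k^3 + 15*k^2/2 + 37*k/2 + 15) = (k - 5/2)/(k + 3)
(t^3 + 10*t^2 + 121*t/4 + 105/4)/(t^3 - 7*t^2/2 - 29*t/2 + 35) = (2*t^2 + 13*t + 15)/(2*(t^2 - 7*t + 10))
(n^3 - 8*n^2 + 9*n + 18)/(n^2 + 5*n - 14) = (n^3 - 8*n^2 + 9*n + 18)/(n^2 + 5*n - 14)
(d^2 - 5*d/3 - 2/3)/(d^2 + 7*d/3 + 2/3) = (d - 2)/(d + 2)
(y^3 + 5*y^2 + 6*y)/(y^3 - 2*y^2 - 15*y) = (y + 2)/(y - 5)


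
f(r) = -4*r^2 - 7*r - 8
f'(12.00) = -103.00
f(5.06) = -145.83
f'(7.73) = -68.84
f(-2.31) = -13.17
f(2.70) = -56.06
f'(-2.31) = 11.48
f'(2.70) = -28.60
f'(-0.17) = -5.64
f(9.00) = -395.00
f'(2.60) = -27.80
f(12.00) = -668.00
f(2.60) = -53.24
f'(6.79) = -61.32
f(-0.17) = -6.93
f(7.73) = -301.12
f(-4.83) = -67.51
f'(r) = -8*r - 7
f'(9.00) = -79.00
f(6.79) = -239.95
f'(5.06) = -47.48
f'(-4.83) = 31.64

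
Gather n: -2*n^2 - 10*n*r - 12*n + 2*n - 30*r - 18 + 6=-2*n^2 + n*(-10*r - 10) - 30*r - 12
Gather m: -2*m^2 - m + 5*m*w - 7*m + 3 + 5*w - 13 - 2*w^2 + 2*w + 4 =-2*m^2 + m*(5*w - 8) - 2*w^2 + 7*w - 6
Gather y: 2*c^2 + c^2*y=c^2*y + 2*c^2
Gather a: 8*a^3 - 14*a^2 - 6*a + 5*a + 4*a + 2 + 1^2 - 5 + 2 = 8*a^3 - 14*a^2 + 3*a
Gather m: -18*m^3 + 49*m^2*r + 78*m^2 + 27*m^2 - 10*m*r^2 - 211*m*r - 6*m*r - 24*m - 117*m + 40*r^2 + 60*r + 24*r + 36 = -18*m^3 + m^2*(49*r + 105) + m*(-10*r^2 - 217*r - 141) + 40*r^2 + 84*r + 36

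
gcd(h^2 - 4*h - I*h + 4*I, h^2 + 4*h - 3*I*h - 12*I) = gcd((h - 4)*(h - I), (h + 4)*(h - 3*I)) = 1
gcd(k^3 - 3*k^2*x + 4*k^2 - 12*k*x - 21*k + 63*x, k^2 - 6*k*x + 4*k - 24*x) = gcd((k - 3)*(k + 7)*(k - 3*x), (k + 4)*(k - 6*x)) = 1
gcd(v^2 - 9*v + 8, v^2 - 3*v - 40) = v - 8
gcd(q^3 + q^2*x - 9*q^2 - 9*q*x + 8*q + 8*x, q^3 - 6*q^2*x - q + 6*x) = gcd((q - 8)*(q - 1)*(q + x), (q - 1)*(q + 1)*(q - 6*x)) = q - 1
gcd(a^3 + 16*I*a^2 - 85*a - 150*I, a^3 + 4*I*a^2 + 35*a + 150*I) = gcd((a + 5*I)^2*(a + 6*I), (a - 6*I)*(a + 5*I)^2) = a^2 + 10*I*a - 25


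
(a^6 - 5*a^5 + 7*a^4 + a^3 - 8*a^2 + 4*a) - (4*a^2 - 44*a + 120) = a^6 - 5*a^5 + 7*a^4 + a^3 - 12*a^2 + 48*a - 120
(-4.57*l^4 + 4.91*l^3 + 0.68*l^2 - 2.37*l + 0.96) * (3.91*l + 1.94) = -17.8687*l^5 + 10.3323*l^4 + 12.1842*l^3 - 7.9475*l^2 - 0.8442*l + 1.8624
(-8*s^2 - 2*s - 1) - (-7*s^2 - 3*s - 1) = -s^2 + s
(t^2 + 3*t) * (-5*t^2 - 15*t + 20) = -5*t^4 - 30*t^3 - 25*t^2 + 60*t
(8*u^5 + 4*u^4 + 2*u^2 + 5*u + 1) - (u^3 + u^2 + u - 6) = 8*u^5 + 4*u^4 - u^3 + u^2 + 4*u + 7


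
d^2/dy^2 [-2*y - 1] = 0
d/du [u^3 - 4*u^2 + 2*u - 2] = 3*u^2 - 8*u + 2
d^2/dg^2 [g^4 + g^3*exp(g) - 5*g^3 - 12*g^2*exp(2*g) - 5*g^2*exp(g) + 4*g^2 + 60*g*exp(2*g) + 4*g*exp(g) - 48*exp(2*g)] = g^3*exp(g) - 48*g^2*exp(2*g) + g^2*exp(g) + 12*g^2 + 144*g*exp(2*g) - 10*g*exp(g) - 30*g + 24*exp(2*g) - 2*exp(g) + 8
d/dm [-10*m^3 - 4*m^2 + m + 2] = -30*m^2 - 8*m + 1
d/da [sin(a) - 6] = cos(a)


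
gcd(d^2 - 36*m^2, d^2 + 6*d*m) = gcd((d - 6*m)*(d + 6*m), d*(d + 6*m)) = d + 6*m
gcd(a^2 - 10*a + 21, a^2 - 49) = a - 7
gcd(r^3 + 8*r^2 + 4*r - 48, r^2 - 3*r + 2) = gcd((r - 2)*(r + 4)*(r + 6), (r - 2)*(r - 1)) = r - 2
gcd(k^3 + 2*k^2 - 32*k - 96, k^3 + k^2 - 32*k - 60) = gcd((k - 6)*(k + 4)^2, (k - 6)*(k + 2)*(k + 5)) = k - 6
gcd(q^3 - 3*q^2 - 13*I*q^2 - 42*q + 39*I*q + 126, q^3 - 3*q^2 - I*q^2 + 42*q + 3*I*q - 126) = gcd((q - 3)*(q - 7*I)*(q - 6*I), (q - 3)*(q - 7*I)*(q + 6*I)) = q^2 + q*(-3 - 7*I) + 21*I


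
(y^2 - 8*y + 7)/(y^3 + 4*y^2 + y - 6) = (y - 7)/(y^2 + 5*y + 6)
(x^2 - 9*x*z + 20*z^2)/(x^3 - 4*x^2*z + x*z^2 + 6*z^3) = (x^2 - 9*x*z + 20*z^2)/(x^3 - 4*x^2*z + x*z^2 + 6*z^3)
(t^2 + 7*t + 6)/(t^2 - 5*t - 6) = (t + 6)/(t - 6)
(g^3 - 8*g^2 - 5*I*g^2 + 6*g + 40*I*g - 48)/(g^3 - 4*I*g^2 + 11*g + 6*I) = (g - 8)/(g + I)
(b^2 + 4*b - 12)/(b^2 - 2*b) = (b + 6)/b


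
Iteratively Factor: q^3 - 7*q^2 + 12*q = (q)*(q^2 - 7*q + 12) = q*(q - 3)*(q - 4)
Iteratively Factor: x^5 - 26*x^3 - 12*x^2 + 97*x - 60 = (x - 1)*(x^4 + x^3 - 25*x^2 - 37*x + 60) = (x - 1)*(x + 3)*(x^3 - 2*x^2 - 19*x + 20) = (x - 1)^2*(x + 3)*(x^2 - x - 20) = (x - 1)^2*(x + 3)*(x + 4)*(x - 5)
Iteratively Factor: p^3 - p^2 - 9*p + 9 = (p - 3)*(p^2 + 2*p - 3) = (p - 3)*(p + 3)*(p - 1)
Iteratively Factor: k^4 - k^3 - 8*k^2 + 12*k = (k)*(k^3 - k^2 - 8*k + 12) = k*(k + 3)*(k^2 - 4*k + 4) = k*(k - 2)*(k + 3)*(k - 2)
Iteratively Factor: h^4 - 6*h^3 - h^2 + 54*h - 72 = (h - 2)*(h^3 - 4*h^2 - 9*h + 36) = (h - 4)*(h - 2)*(h^2 - 9) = (h - 4)*(h - 3)*(h - 2)*(h + 3)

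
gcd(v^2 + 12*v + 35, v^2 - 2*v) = 1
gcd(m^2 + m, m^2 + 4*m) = m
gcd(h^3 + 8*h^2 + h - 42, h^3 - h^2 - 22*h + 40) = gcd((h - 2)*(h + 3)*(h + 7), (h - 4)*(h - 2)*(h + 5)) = h - 2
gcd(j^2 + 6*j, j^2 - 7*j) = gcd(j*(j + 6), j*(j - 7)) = j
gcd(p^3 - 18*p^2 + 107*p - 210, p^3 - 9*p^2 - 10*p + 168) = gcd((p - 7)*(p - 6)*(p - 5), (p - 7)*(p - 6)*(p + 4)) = p^2 - 13*p + 42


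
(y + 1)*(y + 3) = y^2 + 4*y + 3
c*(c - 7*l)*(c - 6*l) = c^3 - 13*c^2*l + 42*c*l^2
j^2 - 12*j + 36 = (j - 6)^2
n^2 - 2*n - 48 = (n - 8)*(n + 6)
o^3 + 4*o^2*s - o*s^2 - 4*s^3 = (o - s)*(o + s)*(o + 4*s)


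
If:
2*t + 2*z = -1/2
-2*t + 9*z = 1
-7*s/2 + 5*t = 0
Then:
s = -65/154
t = -13/44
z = 1/22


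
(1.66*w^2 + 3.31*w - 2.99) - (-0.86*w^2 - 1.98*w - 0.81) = 2.52*w^2 + 5.29*w - 2.18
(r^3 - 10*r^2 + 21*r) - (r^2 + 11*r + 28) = r^3 - 11*r^2 + 10*r - 28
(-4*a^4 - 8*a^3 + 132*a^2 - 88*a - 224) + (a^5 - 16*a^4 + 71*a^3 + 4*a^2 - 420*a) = a^5 - 20*a^4 + 63*a^3 + 136*a^2 - 508*a - 224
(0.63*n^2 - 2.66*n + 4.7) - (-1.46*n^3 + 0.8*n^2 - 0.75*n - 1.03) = 1.46*n^3 - 0.17*n^2 - 1.91*n + 5.73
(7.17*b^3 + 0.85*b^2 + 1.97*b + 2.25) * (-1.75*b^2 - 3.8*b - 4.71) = -12.5475*b^5 - 28.7335*b^4 - 40.4482*b^3 - 15.427*b^2 - 17.8287*b - 10.5975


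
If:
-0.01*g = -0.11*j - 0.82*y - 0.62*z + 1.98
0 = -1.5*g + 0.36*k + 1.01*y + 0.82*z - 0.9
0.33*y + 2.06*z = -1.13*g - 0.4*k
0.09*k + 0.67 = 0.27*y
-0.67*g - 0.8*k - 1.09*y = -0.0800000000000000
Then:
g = 0.07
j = 4.48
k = -2.30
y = 1.72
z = 0.13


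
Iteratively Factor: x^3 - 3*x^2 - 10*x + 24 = (x - 2)*(x^2 - x - 12) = (x - 4)*(x - 2)*(x + 3)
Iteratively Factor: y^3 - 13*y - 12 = (y - 4)*(y^2 + 4*y + 3) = (y - 4)*(y + 3)*(y + 1)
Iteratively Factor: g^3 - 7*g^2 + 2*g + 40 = (g - 4)*(g^2 - 3*g - 10) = (g - 4)*(g + 2)*(g - 5)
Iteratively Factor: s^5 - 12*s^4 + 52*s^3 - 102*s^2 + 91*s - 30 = (s - 3)*(s^4 - 9*s^3 + 25*s^2 - 27*s + 10) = (s - 3)*(s - 2)*(s^3 - 7*s^2 + 11*s - 5) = (s - 5)*(s - 3)*(s - 2)*(s^2 - 2*s + 1) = (s - 5)*(s - 3)*(s - 2)*(s - 1)*(s - 1)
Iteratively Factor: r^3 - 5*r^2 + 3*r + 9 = (r + 1)*(r^2 - 6*r + 9) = (r - 3)*(r + 1)*(r - 3)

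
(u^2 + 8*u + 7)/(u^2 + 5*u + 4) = (u + 7)/(u + 4)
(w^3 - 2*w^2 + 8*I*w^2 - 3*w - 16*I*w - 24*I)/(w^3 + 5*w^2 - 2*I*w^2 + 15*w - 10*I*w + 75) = (w^3 + w^2*(-2 + 8*I) + w*(-3 - 16*I) - 24*I)/(w^3 + w^2*(5 - 2*I) + w*(15 - 10*I) + 75)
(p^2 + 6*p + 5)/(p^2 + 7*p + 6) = (p + 5)/(p + 6)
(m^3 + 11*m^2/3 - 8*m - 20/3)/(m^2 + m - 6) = (3*m^2 + 17*m + 10)/(3*(m + 3))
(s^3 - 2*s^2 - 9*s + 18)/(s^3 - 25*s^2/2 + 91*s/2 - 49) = 2*(s^2 - 9)/(2*s^2 - 21*s + 49)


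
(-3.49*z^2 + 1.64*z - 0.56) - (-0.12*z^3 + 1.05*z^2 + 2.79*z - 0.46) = 0.12*z^3 - 4.54*z^2 - 1.15*z - 0.1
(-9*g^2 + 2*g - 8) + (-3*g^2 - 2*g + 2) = -12*g^2 - 6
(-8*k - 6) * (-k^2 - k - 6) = 8*k^3 + 14*k^2 + 54*k + 36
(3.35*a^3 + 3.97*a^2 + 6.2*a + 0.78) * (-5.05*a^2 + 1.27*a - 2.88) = -16.9175*a^5 - 15.794*a^4 - 35.9161*a^3 - 7.4986*a^2 - 16.8654*a - 2.2464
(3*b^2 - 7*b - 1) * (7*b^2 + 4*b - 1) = 21*b^4 - 37*b^3 - 38*b^2 + 3*b + 1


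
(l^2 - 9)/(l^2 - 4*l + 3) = (l + 3)/(l - 1)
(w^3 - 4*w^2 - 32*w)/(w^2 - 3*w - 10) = w*(-w^2 + 4*w + 32)/(-w^2 + 3*w + 10)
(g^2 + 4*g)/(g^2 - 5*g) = (g + 4)/(g - 5)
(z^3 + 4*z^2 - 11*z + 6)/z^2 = z + 4 - 11/z + 6/z^2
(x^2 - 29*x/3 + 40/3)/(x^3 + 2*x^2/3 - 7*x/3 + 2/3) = (3*x^2 - 29*x + 40)/(3*x^3 + 2*x^2 - 7*x + 2)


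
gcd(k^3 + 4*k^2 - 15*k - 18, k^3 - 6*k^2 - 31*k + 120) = k - 3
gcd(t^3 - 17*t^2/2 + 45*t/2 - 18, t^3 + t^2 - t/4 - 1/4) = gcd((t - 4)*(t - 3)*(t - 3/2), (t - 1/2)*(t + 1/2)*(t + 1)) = 1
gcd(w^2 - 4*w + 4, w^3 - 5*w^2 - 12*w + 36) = w - 2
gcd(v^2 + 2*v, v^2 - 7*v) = v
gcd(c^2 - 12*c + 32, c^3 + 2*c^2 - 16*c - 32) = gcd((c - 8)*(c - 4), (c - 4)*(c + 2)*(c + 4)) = c - 4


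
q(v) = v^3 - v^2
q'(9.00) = 225.00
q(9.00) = 648.00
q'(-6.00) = 120.00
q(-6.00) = -252.00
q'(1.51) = 3.82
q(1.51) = 1.16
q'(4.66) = 55.83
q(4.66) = 79.48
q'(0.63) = -0.07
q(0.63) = -0.15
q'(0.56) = -0.18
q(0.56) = -0.14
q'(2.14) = 9.46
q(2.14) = 5.22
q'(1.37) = 2.89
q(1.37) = 0.69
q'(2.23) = 10.46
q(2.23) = 6.12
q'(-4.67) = 74.77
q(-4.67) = -123.66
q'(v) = 3*v^2 - 2*v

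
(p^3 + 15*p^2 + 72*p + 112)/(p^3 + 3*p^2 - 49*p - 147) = (p^2 + 8*p + 16)/(p^2 - 4*p - 21)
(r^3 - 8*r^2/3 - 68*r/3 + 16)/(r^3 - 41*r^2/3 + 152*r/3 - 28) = (r + 4)/(r - 7)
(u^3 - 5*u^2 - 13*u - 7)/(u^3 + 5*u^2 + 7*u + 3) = (u - 7)/(u + 3)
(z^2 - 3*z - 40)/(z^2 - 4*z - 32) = (z + 5)/(z + 4)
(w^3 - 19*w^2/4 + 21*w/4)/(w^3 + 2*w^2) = (4*w^2 - 19*w + 21)/(4*w*(w + 2))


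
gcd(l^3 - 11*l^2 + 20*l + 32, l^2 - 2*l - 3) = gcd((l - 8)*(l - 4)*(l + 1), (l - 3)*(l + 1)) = l + 1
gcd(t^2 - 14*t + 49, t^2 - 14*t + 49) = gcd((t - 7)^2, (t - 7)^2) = t^2 - 14*t + 49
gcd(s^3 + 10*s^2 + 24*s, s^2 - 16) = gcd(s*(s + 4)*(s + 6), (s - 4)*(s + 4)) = s + 4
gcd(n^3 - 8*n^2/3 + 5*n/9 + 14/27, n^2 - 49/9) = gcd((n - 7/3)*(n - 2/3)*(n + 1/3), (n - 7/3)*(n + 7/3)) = n - 7/3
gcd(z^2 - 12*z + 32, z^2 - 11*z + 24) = z - 8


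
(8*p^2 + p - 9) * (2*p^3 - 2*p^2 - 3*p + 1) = 16*p^5 - 14*p^4 - 44*p^3 + 23*p^2 + 28*p - 9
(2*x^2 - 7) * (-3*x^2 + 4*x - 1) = -6*x^4 + 8*x^3 + 19*x^2 - 28*x + 7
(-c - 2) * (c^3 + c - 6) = -c^4 - 2*c^3 - c^2 + 4*c + 12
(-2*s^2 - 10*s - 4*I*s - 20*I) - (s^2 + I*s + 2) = -3*s^2 - 10*s - 5*I*s - 2 - 20*I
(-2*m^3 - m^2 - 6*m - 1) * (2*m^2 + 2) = -4*m^5 - 2*m^4 - 16*m^3 - 4*m^2 - 12*m - 2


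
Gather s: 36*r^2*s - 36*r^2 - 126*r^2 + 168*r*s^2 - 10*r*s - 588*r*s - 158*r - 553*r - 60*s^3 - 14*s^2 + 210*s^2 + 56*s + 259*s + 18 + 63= -162*r^2 - 711*r - 60*s^3 + s^2*(168*r + 196) + s*(36*r^2 - 598*r + 315) + 81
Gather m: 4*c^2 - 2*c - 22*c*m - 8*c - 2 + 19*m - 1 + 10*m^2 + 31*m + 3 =4*c^2 - 10*c + 10*m^2 + m*(50 - 22*c)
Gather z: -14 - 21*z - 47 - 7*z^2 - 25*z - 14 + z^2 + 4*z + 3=-6*z^2 - 42*z - 72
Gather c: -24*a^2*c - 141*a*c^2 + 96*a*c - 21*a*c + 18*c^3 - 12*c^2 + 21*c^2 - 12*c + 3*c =18*c^3 + c^2*(9 - 141*a) + c*(-24*a^2 + 75*a - 9)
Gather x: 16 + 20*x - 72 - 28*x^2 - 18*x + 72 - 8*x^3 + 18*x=-8*x^3 - 28*x^2 + 20*x + 16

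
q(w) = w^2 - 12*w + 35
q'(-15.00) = -42.00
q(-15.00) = 440.00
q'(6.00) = 0.00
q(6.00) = -1.00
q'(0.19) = -11.62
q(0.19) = 32.76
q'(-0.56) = -13.12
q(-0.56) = 42.03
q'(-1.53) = -15.06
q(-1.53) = 55.70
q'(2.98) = -6.04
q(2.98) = 8.12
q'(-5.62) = -23.24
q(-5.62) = 134.02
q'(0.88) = -10.24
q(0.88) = 25.21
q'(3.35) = -5.30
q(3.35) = 6.02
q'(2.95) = -6.10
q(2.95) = 8.30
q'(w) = 2*w - 12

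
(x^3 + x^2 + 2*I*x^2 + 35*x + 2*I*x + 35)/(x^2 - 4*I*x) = (x^3 + x^2*(1 + 2*I) + x*(35 + 2*I) + 35)/(x*(x - 4*I))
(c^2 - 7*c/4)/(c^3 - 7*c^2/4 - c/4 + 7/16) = 4*c/(4*c^2 - 1)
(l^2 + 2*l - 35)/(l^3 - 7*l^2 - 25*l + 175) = (l + 7)/(l^2 - 2*l - 35)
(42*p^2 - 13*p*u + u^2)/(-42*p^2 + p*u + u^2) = (-7*p + u)/(7*p + u)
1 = 1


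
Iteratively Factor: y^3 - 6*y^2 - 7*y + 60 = (y - 4)*(y^2 - 2*y - 15) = (y - 4)*(y + 3)*(y - 5)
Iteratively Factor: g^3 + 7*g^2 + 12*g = (g)*(g^2 + 7*g + 12) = g*(g + 4)*(g + 3)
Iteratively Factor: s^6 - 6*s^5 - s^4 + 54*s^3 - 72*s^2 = (s)*(s^5 - 6*s^4 - s^3 + 54*s^2 - 72*s) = s*(s - 4)*(s^4 - 2*s^3 - 9*s^2 + 18*s) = s*(s - 4)*(s + 3)*(s^3 - 5*s^2 + 6*s) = s*(s - 4)*(s - 3)*(s + 3)*(s^2 - 2*s) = s*(s - 4)*(s - 3)*(s - 2)*(s + 3)*(s)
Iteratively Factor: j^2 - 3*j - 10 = (j + 2)*(j - 5)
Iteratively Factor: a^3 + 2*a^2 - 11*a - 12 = (a + 1)*(a^2 + a - 12) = (a + 1)*(a + 4)*(a - 3)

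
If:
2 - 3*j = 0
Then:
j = 2/3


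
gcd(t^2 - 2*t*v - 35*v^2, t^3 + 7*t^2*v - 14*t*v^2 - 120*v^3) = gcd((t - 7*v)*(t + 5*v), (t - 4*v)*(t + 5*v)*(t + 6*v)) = t + 5*v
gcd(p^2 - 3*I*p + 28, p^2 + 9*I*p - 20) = p + 4*I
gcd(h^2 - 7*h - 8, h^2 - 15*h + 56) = h - 8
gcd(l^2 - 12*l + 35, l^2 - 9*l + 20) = l - 5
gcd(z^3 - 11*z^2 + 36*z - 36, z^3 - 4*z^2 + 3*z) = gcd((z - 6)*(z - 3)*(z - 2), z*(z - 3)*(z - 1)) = z - 3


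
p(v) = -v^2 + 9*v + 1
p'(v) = 9 - 2*v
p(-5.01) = -69.19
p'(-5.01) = 19.02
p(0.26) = 3.27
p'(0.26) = 8.48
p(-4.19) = -54.27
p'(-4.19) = 17.38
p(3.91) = 20.90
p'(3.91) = 1.18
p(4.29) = 21.21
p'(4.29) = 0.42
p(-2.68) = -30.30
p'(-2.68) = 14.36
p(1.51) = 12.31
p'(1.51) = 5.98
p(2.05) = 15.25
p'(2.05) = 4.90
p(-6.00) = -89.00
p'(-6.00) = 21.00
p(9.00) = 1.00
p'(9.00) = -9.00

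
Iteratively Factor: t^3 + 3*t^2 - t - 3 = (t + 3)*(t^2 - 1) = (t + 1)*(t + 3)*(t - 1)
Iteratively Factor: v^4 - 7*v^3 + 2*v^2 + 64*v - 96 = (v - 4)*(v^3 - 3*v^2 - 10*v + 24) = (v - 4)*(v + 3)*(v^2 - 6*v + 8) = (v - 4)*(v - 2)*(v + 3)*(v - 4)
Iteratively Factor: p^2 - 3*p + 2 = (p - 1)*(p - 2)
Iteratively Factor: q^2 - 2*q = (q)*(q - 2)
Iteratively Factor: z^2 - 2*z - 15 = (z - 5)*(z + 3)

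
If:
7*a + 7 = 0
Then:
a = -1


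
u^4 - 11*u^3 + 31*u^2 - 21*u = u*(u - 7)*(u - 3)*(u - 1)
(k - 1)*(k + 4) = k^2 + 3*k - 4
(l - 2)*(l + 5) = l^2 + 3*l - 10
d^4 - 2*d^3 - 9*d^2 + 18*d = d*(d - 3)*(d - 2)*(d + 3)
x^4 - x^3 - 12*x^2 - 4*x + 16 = (x - 4)*(x - 1)*(x + 2)^2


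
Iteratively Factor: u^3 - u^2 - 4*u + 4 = (u - 2)*(u^2 + u - 2) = (u - 2)*(u - 1)*(u + 2)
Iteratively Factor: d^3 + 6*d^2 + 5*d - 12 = (d - 1)*(d^2 + 7*d + 12) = (d - 1)*(d + 3)*(d + 4)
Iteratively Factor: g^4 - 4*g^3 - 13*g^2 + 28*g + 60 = (g - 5)*(g^3 + g^2 - 8*g - 12) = (g - 5)*(g + 2)*(g^2 - g - 6) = (g - 5)*(g + 2)^2*(g - 3)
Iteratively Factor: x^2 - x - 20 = (x - 5)*(x + 4)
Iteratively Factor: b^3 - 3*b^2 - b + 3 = (b - 3)*(b^2 - 1) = (b - 3)*(b - 1)*(b + 1)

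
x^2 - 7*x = x*(x - 7)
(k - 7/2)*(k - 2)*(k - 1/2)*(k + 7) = k^4 + k^3 - 129*k^2/4 + 259*k/4 - 49/2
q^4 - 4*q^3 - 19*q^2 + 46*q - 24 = (q - 6)*(q - 1)^2*(q + 4)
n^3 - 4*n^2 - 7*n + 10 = (n - 5)*(n - 1)*(n + 2)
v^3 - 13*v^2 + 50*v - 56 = (v - 7)*(v - 4)*(v - 2)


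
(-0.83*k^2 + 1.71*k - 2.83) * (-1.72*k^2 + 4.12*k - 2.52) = 1.4276*k^4 - 6.3608*k^3 + 14.0044*k^2 - 15.9688*k + 7.1316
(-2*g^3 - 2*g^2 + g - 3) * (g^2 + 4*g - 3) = -2*g^5 - 10*g^4 - g^3 + 7*g^2 - 15*g + 9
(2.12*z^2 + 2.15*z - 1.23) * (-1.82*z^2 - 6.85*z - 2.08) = -3.8584*z^4 - 18.435*z^3 - 16.8985*z^2 + 3.9535*z + 2.5584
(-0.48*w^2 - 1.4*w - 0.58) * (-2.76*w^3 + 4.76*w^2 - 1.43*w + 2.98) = 1.3248*w^5 + 1.5792*w^4 - 4.3768*w^3 - 2.1892*w^2 - 3.3426*w - 1.7284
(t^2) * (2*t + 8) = 2*t^3 + 8*t^2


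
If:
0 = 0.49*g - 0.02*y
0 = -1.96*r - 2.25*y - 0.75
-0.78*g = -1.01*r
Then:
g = -0.01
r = -0.01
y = -0.32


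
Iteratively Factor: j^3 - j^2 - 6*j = (j + 2)*(j^2 - 3*j) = (j - 3)*(j + 2)*(j)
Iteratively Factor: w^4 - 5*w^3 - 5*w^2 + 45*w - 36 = (w - 3)*(w^3 - 2*w^2 - 11*w + 12) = (w - 4)*(w - 3)*(w^2 + 2*w - 3) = (w - 4)*(w - 3)*(w - 1)*(w + 3)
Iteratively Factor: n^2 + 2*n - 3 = (n - 1)*(n + 3)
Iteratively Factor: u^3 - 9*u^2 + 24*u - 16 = (u - 4)*(u^2 - 5*u + 4) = (u - 4)*(u - 1)*(u - 4)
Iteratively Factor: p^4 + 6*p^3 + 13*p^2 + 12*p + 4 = (p + 2)*(p^3 + 4*p^2 + 5*p + 2) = (p + 1)*(p + 2)*(p^2 + 3*p + 2) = (p + 1)*(p + 2)^2*(p + 1)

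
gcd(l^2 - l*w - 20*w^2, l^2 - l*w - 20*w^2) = -l^2 + l*w + 20*w^2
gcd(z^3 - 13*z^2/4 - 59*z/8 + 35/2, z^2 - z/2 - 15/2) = z + 5/2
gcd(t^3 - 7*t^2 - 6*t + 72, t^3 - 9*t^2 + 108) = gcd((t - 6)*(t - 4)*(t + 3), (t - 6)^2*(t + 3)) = t^2 - 3*t - 18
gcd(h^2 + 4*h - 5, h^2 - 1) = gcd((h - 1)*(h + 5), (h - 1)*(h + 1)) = h - 1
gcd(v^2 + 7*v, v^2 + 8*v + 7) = v + 7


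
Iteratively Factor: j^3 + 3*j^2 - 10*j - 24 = (j + 2)*(j^2 + j - 12) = (j - 3)*(j + 2)*(j + 4)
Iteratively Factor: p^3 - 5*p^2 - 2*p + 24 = (p - 3)*(p^2 - 2*p - 8) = (p - 4)*(p - 3)*(p + 2)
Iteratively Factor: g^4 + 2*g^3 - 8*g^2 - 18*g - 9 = (g + 1)*(g^3 + g^2 - 9*g - 9) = (g + 1)^2*(g^2 - 9) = (g + 1)^2*(g + 3)*(g - 3)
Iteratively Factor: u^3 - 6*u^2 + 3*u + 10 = (u - 2)*(u^2 - 4*u - 5) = (u - 2)*(u + 1)*(u - 5)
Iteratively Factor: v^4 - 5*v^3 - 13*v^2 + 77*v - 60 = (v - 3)*(v^3 - 2*v^2 - 19*v + 20) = (v - 3)*(v + 4)*(v^2 - 6*v + 5) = (v - 5)*(v - 3)*(v + 4)*(v - 1)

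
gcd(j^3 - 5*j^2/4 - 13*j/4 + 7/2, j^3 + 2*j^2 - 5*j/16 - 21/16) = j + 7/4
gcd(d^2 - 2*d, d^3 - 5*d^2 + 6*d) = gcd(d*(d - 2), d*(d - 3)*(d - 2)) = d^2 - 2*d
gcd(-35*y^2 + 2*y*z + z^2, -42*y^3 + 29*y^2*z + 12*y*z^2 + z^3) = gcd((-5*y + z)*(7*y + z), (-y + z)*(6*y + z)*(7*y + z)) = 7*y + z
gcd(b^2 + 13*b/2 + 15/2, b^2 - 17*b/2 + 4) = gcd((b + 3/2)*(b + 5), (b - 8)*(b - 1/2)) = 1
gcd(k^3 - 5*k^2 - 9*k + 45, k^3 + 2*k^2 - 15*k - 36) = k + 3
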